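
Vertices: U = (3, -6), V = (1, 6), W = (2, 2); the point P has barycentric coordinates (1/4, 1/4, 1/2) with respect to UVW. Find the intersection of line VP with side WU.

(7/3, -2/3)

Line VP meets WU where the V-coordinate vanishes; zeroing P's V-weight and renormalizing leaves W, U-weights 1/2 : 1/4 → (2/3, 1/3).
So Q = (2/3)·W + (1/3)·U = (7/3, -2/3).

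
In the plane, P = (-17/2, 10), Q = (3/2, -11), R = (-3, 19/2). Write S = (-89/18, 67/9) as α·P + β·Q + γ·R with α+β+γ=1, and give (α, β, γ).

(4/9, 1/9, 4/9)

Signed area of the reference triangle: [PQR] = ½·((-17/2)·(-11−(19/2)) + (3/2)·(19/2−10) + (-3)·(10−(-11))) = ½·(697/4 − 3/4 − 63) = 221/4.
[SQR] = ½·((-89/18)·(-11−(19/2)) + (3/2)·(19/2−(67/9)) + (-3)·(67/9−(-11))) = ½·(3649/36 + 37/12 − 166/3) = 221/9, so the P-coordinate is (221/9)/(221/4) = 4/9.
[PSR] = ½·((-17/2)·(67/9−(19/2)) + (-89/18)·(19/2−10) + (-3)·(10−(67/9))) = ½·(629/36 + 89/36 − 23/3) = 221/36, so the Q-coordinate is 1/9.
[PQS] = ½·((-17/2)·(-11−(67/9)) + (3/2)·(67/9−10) + (-89/18)·(10−(-11))) = ½·(1411/9 − 23/6 − 623/6) = 221/9, so the R-coordinate is 4/9.
Check: 4/9 + 1/9 + 4/9 = 1.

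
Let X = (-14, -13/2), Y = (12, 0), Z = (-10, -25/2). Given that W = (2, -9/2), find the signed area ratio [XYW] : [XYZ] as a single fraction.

2/7

[XYZ] = ½·((-14)·(0−(-25/2)) + 12·(-25/2−(-13/2)) + (-10)·(-13/2−0)) = ½·(-175 − 72 + 65) = -91.
[XYW] = ½·((-14)·(0−(-9/2)) + 12·(-9/2−(-13/2)) + 2·(-13/2−0)) = ½·(-63 + 24 − 13) = -26, so the ratio is (-26)/(-91) = 2/7.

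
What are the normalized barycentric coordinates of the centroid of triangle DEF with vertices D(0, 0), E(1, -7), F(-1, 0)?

The centroid is the average of the vertices, so each weight is 1/3.

(1/3, 1/3, 1/3)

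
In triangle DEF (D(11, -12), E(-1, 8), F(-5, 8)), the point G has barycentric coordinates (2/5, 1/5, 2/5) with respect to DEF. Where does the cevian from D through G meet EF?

(-11/3, 8)

Line DG meets EF where the D-coordinate vanishes; zeroing G's D-weight and renormalizing leaves E, F-weights 1/5 : 2/5 → (1/3, 2/3).
So H = (1/3)·E + (2/3)·F = (-11/3, 8).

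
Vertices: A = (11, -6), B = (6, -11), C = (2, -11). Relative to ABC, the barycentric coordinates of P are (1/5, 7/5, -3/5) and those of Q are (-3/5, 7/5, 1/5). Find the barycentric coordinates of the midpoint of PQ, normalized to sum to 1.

(-1/5, 7/5, -1/5)

Since both coordinate triples sum to 1, the midpoint's barycentrics are the componentwise average.
(1/5+-3/5)/2 = -1/5; similarly 7/5 and -1/5.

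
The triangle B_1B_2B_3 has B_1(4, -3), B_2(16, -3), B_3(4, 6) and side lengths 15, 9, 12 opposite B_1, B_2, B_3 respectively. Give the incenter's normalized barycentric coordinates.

(5/12, 1/4, 1/3)

The incenter has barycentric coordinates proportional to the opposite side lengths: (15 : 9 : 12).
Normalizing by 15+9+12 = 36 gives (5/12, 1/4, 1/3).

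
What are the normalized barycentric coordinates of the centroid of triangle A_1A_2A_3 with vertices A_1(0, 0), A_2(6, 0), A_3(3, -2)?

(1/3, 1/3, 1/3)

The centroid is the average of the vertices, so each weight is 1/3.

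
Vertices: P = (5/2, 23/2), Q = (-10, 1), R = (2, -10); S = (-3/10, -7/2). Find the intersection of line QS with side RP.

(17/8, -37/8)

Barycentric coordinates of S with respect to PQR: (1/5, 1/5, 3/5).
On side RP the Q-coordinate is zero; dropping S's Q-weight 1/5 and renormalizing the remaining 3/5 : 1/5 gives weights 3/4, 1/4 on R, P.
T = (3/4)·(2, -10) + (1/4)·(5/2, 23/2) = (17/8, -37/8).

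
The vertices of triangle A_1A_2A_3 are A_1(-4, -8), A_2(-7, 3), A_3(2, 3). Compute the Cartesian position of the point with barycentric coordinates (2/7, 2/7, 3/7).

(-16/7, -1/7)

P = (2/7)·A_1 + (2/7)·A_2 + (3/7)·A_3.
x-coordinate: (2/7)·(-4) + (2/7)·(-7) + (3/7)·2 = -16/7.
y-coordinate: (2/7)·(-8) + (2/7)·3 + (3/7)·3 = -1/7.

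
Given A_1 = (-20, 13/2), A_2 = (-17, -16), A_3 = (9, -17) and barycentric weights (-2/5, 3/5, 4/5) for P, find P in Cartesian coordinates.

(5, -129/5)

P = (-2/5)·A_1 + (3/5)·A_2 + (4/5)·A_3.
x-coordinate: (-2/5)·(-20) + (3/5)·(-17) + (4/5)·9 = 5.
y-coordinate: (-2/5)·(13/2) + (3/5)·(-16) + (4/5)·(-17) = -129/5.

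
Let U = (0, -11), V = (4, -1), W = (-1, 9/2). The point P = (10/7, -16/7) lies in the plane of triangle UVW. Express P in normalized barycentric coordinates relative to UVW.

Signed area of the reference triangle: [UVW] = ½·(0·(-1−(9/2)) + 4·(9/2−(-11)) + (-1)·(-11−(-1))) = ½·(0 + 62 + 10) = 36.
[PVW] = ½·((10/7)·(-1−(9/2)) + 4·(9/2−(-16/7)) + (-1)·(-16/7−(-1))) = ½·(-55/7 + 190/7 + 9/7) = 72/7, so the U-coordinate is (72/7)/36 = 2/7.
[UPW] = ½·(0·(-16/7−(9/2)) + (10/7)·(9/2−(-11)) + (-1)·(-11−(-16/7))) = ½·(0 + 155/7 + 61/7) = 108/7, so the V-coordinate is 3/7.
[UVP] = ½·(0·(-1−(-16/7)) + 4·(-16/7−(-11)) + (10/7)·(-11−(-1))) = ½·(0 + 244/7 − 100/7) = 72/7, so the W-coordinate is 2/7.

(2/7, 3/7, 2/7)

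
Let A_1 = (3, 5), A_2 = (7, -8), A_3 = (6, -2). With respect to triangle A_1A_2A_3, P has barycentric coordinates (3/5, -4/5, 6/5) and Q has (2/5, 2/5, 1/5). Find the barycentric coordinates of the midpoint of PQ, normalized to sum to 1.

Since both coordinate triples sum to 1, the midpoint's barycentrics are the componentwise average.
(3/5+2/5)/2 = 1/2; similarly -1/5 and 7/10.

(1/2, -1/5, 7/10)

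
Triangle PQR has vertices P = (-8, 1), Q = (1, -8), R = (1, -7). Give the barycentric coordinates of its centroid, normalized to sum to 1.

The centroid is the average of the vertices, so each weight is 1/3.

(1/3, 1/3, 1/3)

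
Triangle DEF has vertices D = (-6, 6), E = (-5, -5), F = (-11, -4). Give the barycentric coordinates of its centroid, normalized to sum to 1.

The centroid is the average of the vertices, so each weight is 1/3.

(1/3, 1/3, 1/3)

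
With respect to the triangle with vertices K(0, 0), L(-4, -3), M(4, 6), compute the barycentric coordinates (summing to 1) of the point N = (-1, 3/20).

Signed area of the reference triangle: [KLM] = ½·(0·(-3−6) + (-4)·(6−0) + 4·(0−(-3))) = ½·(0 − 24 + 12) = -6.
[NLM] = ½·((-1)·(-3−6) + (-4)·(6−(3/20)) + 4·(3/20−(-3))) = ½·(9 − 117/5 + 63/5) = -9/10, so the K-coordinate is (-9/10)/(-6) = 3/20.
[KNM] = ½·(0·(3/20−6) + (-1)·(6−0) + 4·(0−(3/20))) = ½·(0 − 6 − 3/5) = -33/10, so the L-coordinate is 11/20.
[KLN] = ½·(0·(-3−(3/20)) + (-4)·(3/20−0) + (-1)·(0−(-3))) = ½·(0 − 3/5 − 3) = -9/5, so the M-coordinate is 3/10.
Check: 3/20 + 11/20 + 3/10 = 1.

(3/20, 11/20, 3/10)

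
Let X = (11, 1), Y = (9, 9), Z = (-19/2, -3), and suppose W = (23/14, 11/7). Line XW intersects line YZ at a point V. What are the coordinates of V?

Barycentric coordinates of W with respect to XYZ: (2/7, 2/7, 3/7).
On side YZ the X-coordinate is zero; dropping W's X-weight 2/7 and renormalizing the remaining 2/7 : 3/7 gives weights 2/5, 3/5 on Y, Z.
V = (2/5)·(9, 9) + (3/5)·(-19/2, -3) = (-21/10, 9/5).

(-21/10, 9/5)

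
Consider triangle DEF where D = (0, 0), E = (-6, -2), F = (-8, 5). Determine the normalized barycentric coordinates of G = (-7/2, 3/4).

(1/2, 1/4, 1/4)

Signed area of the reference triangle: [DEF] = ½·(0·(-2−5) + (-6)·(5−0) + (-8)·(0−(-2))) = ½·(0 − 30 − 16) = -23.
[GEF] = ½·((-7/2)·(-2−5) + (-6)·(5−(3/4)) + (-8)·(3/4−(-2))) = ½·(49/2 − 51/2 − 22) = -23/2, so the D-coordinate is (-23/2)/(-23) = 1/2.
[DGF] = ½·(0·(3/4−5) + (-7/2)·(5−0) + (-8)·(0−(3/4))) = ½·(0 − 35/2 + 6) = -23/4, so the E-coordinate is 1/4.
[DEG] = ½·(0·(-2−(3/4)) + (-6)·(3/4−0) + (-7/2)·(0−(-2))) = ½·(0 − 9/2 − 7) = -23/4, so the F-coordinate is 1/4.
Check: 1/2 + 1/4 + 1/4 = 1.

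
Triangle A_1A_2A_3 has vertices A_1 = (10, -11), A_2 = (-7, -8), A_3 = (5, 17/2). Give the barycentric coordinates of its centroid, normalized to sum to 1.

The centroid is the average of the vertices, so each weight is 1/3.

(1/3, 1/3, 1/3)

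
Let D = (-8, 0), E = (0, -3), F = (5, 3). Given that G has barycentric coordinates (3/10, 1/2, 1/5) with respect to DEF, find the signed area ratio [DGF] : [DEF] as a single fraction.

The signed ratio [DGF]/[DEF] equals the barycentric coordinate of G at vertex E, which is 1/2.

1/2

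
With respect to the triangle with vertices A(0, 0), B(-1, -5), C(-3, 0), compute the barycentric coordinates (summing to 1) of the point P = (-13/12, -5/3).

(5/12, 1/3, 1/4)

Signed area of the reference triangle: [ABC] = ½·(0·(-5−0) + (-1)·(0−0) + (-3)·(0−(-5))) = ½·(0 + 0 − 15) = -15/2.
[PBC] = ½·((-13/12)·(-5−0) + (-1)·(0−(-5/3)) + (-3)·(-5/3−(-5))) = ½·(65/12 − 5/3 − 10) = -25/8, so the A-coordinate is (-25/8)/(-15/2) = 5/12.
[APC] = ½·(0·(-5/3−0) + (-13/12)·(0−0) + (-3)·(0−(-5/3))) = ½·(0 + 0 − 5) = -5/2, so the B-coordinate is 1/3.
[ABP] = ½·(0·(-5−(-5/3)) + (-1)·(-5/3−0) + (-13/12)·(0−(-5))) = ½·(0 + 5/3 − 65/12) = -15/8, so the C-coordinate is 1/4.
Check: 5/12 + 1/3 + 1/4 = 1.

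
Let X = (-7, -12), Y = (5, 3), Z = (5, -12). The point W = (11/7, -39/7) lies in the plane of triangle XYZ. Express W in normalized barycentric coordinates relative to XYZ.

Signed area of the reference triangle: [XYZ] = ½·((-7)·(3−(-12)) + 5·(-12−(-12)) + 5·(-12−3)) = ½·(-105 + 0 − 75) = -90.
[WYZ] = ½·((11/7)·(3−(-12)) + 5·(-12−(-39/7)) + 5·(-39/7−3)) = ½·(165/7 − 225/7 − 300/7) = -180/7, so the X-coordinate is (-180/7)/(-90) = 2/7.
[XWZ] = ½·((-7)·(-39/7−(-12)) + (11/7)·(-12−(-12)) + 5·(-12−(-39/7))) = ½·(-45 + 0 − 225/7) = -270/7, so the Y-coordinate is 3/7.
[XYW] = ½·((-7)·(3−(-39/7)) + 5·(-39/7−(-12)) + (11/7)·(-12−3)) = ½·(-60 + 225/7 − 165/7) = -180/7, so the Z-coordinate is 2/7.

(2/7, 3/7, 2/7)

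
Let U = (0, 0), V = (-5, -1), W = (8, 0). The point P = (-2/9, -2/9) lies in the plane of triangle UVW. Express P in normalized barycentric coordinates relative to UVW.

(2/3, 2/9, 1/9)

Signed area of the reference triangle: [UVW] = ½·(0·(-1−0) + (-5)·(0−0) + 8·(0−(-1))) = ½·(0 + 0 + 8) = 4.
[PVW] = ½·((-2/9)·(-1−0) + (-5)·(0−(-2/9)) + 8·(-2/9−(-1))) = ½·(2/9 − 10/9 + 56/9) = 8/3, so the U-coordinate is (8/3)/4 = 2/3.
[UPW] = ½·(0·(-2/9−0) + (-2/9)·(0−0) + 8·(0−(-2/9))) = ½·(0 + 0 + 16/9) = 8/9, so the V-coordinate is 2/9.
[UVP] = ½·(0·(-1−(-2/9)) + (-5)·(-2/9−0) + (-2/9)·(0−(-1))) = ½·(0 + 10/9 − 2/9) = 4/9, so the W-coordinate is 1/9.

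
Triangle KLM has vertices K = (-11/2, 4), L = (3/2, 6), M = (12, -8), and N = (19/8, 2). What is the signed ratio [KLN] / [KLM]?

1/4

[KLM] = ½·((-11/2)·(6−(-8)) + (3/2)·(-8−4) + 12·(4−6)) = ½·(-77 − 18 − 24) = -119/2.
[KLN] = ½·((-11/2)·(6−2) + (3/2)·(2−4) + (19/8)·(4−6)) = ½·(-22 − 3 − 19/4) = -119/8, so the ratio is (-119/8)/(-119/2) = 1/4.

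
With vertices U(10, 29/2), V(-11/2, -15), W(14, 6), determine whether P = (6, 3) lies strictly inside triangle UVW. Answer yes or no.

yes

Barycentric coordinates of P: (146/333, 320/999, 241/999).
The three coordinates are positive, positive, positive; a point is interior exactly when all three are positive.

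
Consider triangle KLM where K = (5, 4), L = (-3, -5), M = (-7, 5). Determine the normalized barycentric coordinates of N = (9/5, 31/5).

(4/5, -1/5, 2/5)

Signed area of the reference triangle: [KLM] = ½·(5·(-5−5) + (-3)·(5−4) + (-7)·(4−(-5))) = ½·(-50 − 3 − 63) = -58.
[NLM] = ½·((9/5)·(-5−5) + (-3)·(5−(31/5)) + (-7)·(31/5−(-5))) = ½·(-18 + 18/5 − 392/5) = -232/5, so the K-coordinate is (-232/5)/(-58) = 4/5.
[KNM] = ½·(5·(31/5−5) + (9/5)·(5−4) + (-7)·(4−(31/5))) = ½·(6 + 9/5 + 77/5) = 58/5, so the L-coordinate is -1/5.
[KLN] = ½·(5·(-5−(31/5)) + (-3)·(31/5−4) + (9/5)·(4−(-5))) = ½·(-56 − 33/5 + 81/5) = -116/5, so the M-coordinate is 2/5.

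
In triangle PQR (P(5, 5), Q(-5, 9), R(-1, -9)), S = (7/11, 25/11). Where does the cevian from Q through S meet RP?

Barycentric coordinates of S with respect to PQR: (5/11, 3/11, 3/11).
On side RP the Q-coordinate is zero; dropping S's Q-weight 3/11 and renormalizing the remaining 3/11 : 5/11 gives weights 3/8, 5/8 on R, P.
T = (3/8)·(-1, -9) + (5/8)·(5, 5) = (11/4, -1/4).

(11/4, -1/4)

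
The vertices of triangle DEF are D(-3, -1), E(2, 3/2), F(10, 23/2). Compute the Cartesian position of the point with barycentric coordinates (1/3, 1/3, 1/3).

(3, 4)

G = (1/3)·D + (1/3)·E + (1/3)·F.
x-coordinate: (1/3)·(-3) + (1/3)·2 + (1/3)·10 = 3.
y-coordinate: (1/3)·(-1) + (1/3)·(3/2) + (1/3)·(23/2) = 4.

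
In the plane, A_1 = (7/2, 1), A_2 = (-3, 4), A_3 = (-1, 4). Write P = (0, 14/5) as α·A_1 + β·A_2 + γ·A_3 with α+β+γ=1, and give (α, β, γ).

(2/5, 2/5, 1/5)

Signed area of the reference triangle: [A_1A_2A_3] = ½·((7/2)·(4−4) + (-3)·(4−1) + (-1)·(1−4)) = ½·(0 − 9 + 3) = -3.
[PA_2A_3] = ½·(0·(4−4) + (-3)·(4−(14/5)) + (-1)·(14/5−4)) = ½·(0 − 18/5 + 6/5) = -6/5, so the A_1-coordinate is (-6/5)/(-3) = 2/5.
[A_1PA_3] = ½·((7/2)·(14/5−4) + 0·(4−1) + (-1)·(1−(14/5))) = ½·(-21/5 + 0 + 9/5) = -6/5, so the A_2-coordinate is 2/5.
[A_1A_2P] = ½·((7/2)·(4−(14/5)) + (-3)·(14/5−1) + 0·(1−4)) = ½·(21/5 − 27/5 + 0) = -3/5, so the A_3-coordinate is 1/5.
Check: 2/5 + 2/5 + 1/5 = 1.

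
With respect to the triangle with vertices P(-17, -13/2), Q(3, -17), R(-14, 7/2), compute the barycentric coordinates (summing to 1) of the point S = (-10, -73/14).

(2/7, 2/7, 3/7)

Signed area of the reference triangle: [PQR] = ½·((-17)·(-17−(7/2)) + 3·(7/2−(-13/2)) + (-14)·(-13/2−(-17))) = ½·(697/2 + 30 − 147) = 463/4.
[SQR] = ½·((-10)·(-17−(7/2)) + 3·(7/2−(-73/14)) + (-14)·(-73/14−(-17))) = ½·(205 + 183/7 − 165) = 463/14, so the P-coordinate is (463/14)/(463/4) = 2/7.
[PSR] = ½·((-17)·(-73/14−(7/2)) + (-10)·(7/2−(-13/2)) + (-14)·(-13/2−(-73/14))) = ½·(1037/7 − 100 + 18) = 463/14, so the Q-coordinate is 2/7.
[PQS] = ½·((-17)·(-17−(-73/14)) + 3·(-73/14−(-13/2)) + (-10)·(-13/2−(-17))) = ½·(2805/14 + 27/7 − 105) = 1389/28, so the R-coordinate is 3/7.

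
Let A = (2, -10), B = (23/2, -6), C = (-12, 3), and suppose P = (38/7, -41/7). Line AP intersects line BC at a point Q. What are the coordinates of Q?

Barycentric coordinates of P with respect to ABC: (2/7, 4/7, 1/7).
On side BC the A-coordinate is zero; dropping P's A-weight 2/7 and renormalizing the remaining 4/7 : 1/7 gives weights 4/5, 1/5 on B, C.
Q = (4/5)·(23/2, -6) + (1/5)·(-12, 3) = (34/5, -21/5).

(34/5, -21/5)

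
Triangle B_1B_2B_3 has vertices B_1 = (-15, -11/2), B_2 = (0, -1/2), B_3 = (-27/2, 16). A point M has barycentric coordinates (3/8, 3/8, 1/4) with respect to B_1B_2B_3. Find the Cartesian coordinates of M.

M = (3/8)·B_1 + (3/8)·B_2 + (1/4)·B_3.
x-coordinate: (3/8)·(-15) + (3/8)·0 + (1/4)·(-27/2) = -9.
y-coordinate: (3/8)·(-11/2) + (3/8)·(-1/2) + (1/4)·16 = 7/4.

(-9, 7/4)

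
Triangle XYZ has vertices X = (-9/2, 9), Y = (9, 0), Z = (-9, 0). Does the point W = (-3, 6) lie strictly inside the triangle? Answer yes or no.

yes

Barycentric coordinates of W: (2/3, 1/6, 1/6).
The three coordinates are positive, positive, positive; a point is interior exactly when all three are positive.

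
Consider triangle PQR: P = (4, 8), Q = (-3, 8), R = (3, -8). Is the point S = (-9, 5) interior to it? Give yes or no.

Barycentric coordinates of S: (-57/56, 205/112, 3/16).
The three coordinates are negative, positive, positive; a point is interior exactly when all three are positive.

no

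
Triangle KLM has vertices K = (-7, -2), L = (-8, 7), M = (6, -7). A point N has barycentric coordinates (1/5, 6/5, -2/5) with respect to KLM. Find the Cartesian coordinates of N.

N = (1/5)·K + (6/5)·L + (-2/5)·M.
x-coordinate: (1/5)·(-7) + (6/5)·(-8) + (-2/5)·6 = -67/5.
y-coordinate: (1/5)·(-2) + (6/5)·7 + (-2/5)·(-7) = 54/5.

(-67/5, 54/5)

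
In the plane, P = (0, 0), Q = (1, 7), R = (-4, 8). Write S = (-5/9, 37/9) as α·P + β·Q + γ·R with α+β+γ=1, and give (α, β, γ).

(4/9, 1/3, 2/9)

Signed area of the reference triangle: [PQR] = ½·(0·(7−8) + 1·(8−0) + (-4)·(0−7)) = ½·(0 + 8 + 28) = 18.
[SQR] = ½·((-5/9)·(7−8) + 1·(8−(37/9)) + (-4)·(37/9−7)) = ½·(5/9 + 35/9 + 104/9) = 8, so the P-coordinate is 8/18 = 4/9.
[PSR] = ½·(0·(37/9−8) + (-5/9)·(8−0) + (-4)·(0−(37/9))) = ½·(0 − 40/9 + 148/9) = 6, so the Q-coordinate is 1/3.
[PQS] = ½·(0·(7−(37/9)) + 1·(37/9−0) + (-5/9)·(0−7)) = ½·(0 + 37/9 + 35/9) = 4, so the R-coordinate is 2/9.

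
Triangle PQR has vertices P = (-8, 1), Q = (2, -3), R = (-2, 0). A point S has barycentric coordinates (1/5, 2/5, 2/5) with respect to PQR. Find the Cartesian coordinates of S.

S = (1/5)·P + (2/5)·Q + (2/5)·R.
x-coordinate: (1/5)·(-8) + (2/5)·2 + (2/5)·(-2) = -8/5.
y-coordinate: (1/5)·1 + (2/5)·(-3) + (2/5)·0 = -1.

(-8/5, -1)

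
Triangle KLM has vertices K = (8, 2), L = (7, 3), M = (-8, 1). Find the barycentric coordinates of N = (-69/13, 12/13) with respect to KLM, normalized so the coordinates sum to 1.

Signed area of the reference triangle: [KLM] = ½·(8·(3−1) + 7·(1−2) + (-8)·(2−3)) = ½·(16 − 7 + 8) = 17/2.
[NLM] = ½·((-69/13)·(3−1) + 7·(1−(12/13)) + (-8)·(12/13−3)) = ½·(-138/13 + 7/13 + 216/13) = 85/26, so the K-coordinate is (85/26)/(17/2) = 5/13.
[KNM] = ½·(8·(12/13−1) + (-69/13)·(1−2) + (-8)·(2−(12/13))) = ½·(-8/13 + 69/13 − 112/13) = -51/26, so the L-coordinate is -3/13.
[KLN] = ½·(8·(3−(12/13)) + 7·(12/13−2) + (-69/13)·(2−3)) = ½·(216/13 − 98/13 + 69/13) = 187/26, so the M-coordinate is 11/13.
Check: 5/13 − 3/13 + 11/13 = 1.

(5/13, -3/13, 11/13)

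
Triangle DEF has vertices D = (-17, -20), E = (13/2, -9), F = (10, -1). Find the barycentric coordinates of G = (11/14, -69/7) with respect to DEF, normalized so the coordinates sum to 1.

(2/7, 3/7, 2/7)

Signed area of the reference triangle: [DEF] = ½·((-17)·(-9−(-1)) + (13/2)·(-1−(-20)) + 10·(-20−(-9))) = ½·(136 + 247/2 − 110) = 299/4.
[GEF] = ½·((11/14)·(-9−(-1)) + (13/2)·(-1−(-69/7)) + 10·(-69/7−(-9))) = ½·(-44/7 + 403/7 − 60/7) = 299/14, so the D-coordinate is (299/14)/(299/4) = 2/7.
[DGF] = ½·((-17)·(-69/7−(-1)) + (11/14)·(-1−(-20)) + 10·(-20−(-69/7))) = ½·(1054/7 + 209/14 − 710/7) = 897/28, so the E-coordinate is 3/7.
[DEG] = ½·((-17)·(-9−(-69/7)) + (13/2)·(-69/7−(-20)) + (11/14)·(-20−(-9))) = ½·(-102/7 + 923/14 − 121/14) = 299/14, so the F-coordinate is 2/7.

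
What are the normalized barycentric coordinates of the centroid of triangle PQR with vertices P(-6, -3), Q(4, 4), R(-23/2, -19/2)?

The centroid is the average of the vertices, so each weight is 1/3.

(1/3, 1/3, 1/3)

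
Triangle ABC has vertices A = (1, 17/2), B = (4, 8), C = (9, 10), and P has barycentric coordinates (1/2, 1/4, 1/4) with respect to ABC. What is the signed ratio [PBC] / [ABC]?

1/2

The signed ratio [PBC]/[ABC] equals the barycentric coordinate of P at vertex A, which is 1/2.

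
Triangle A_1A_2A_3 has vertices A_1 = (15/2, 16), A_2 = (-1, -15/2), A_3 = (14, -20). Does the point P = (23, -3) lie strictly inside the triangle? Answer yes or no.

no

Barycentric coordinates of P: (294/367, -1738/1835, 2103/1835).
The three coordinates are positive, negative, positive; a point is interior exactly when all three are positive.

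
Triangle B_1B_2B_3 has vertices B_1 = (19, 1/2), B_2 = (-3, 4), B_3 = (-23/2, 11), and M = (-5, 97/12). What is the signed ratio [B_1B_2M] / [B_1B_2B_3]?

2/3

[B_1B_2B_3] = ½·(19·(4−11) + (-3)·(11−(1/2)) + (-23/2)·(1/2−4)) = ½·(-133 − 63/2 + 161/4) = -497/8.
[B_1B_2M] = ½·(19·(4−(97/12)) + (-3)·(97/12−(1/2)) + (-5)·(1/2−4)) = ½·(-931/12 − 91/4 + 35/2) = -497/12, so the ratio is (-497/12)/(-497/8) = 2/3.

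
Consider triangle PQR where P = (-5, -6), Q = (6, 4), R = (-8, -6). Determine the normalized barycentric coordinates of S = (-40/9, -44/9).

Signed area of the reference triangle: [PQR] = ½·((-5)·(4−(-6)) + 6·(-6−(-6)) + (-8)·(-6−4)) = ½·(-50 + 0 + 80) = 15.
[SQR] = ½·((-40/9)·(4−(-6)) + 6·(-6−(-44/9)) + (-8)·(-44/9−4)) = ½·(-400/9 − 20/3 + 640/9) = 10, so the P-coordinate is 10/15 = 2/3.
[PSR] = ½·((-5)·(-44/9−(-6)) + (-40/9)·(-6−(-6)) + (-8)·(-6−(-44/9))) = ½·(-50/9 + 0 + 80/9) = 5/3, so the Q-coordinate is 1/9.
[PQS] = ½·((-5)·(4−(-44/9)) + 6·(-44/9−(-6)) + (-40/9)·(-6−4)) = ½·(-400/9 + 20/3 + 400/9) = 10/3, so the R-coordinate is 2/9.

(2/3, 1/9, 2/9)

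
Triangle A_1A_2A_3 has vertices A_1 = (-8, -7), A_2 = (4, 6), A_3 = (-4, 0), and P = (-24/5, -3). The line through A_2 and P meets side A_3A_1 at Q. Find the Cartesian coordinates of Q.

Barycentric coordinates of P with respect to A_1A_2A_3: (3/5, 1/5, 1/5).
On side A_3A_1 the A_2-coordinate is zero; dropping P's A_2-weight 1/5 and renormalizing the remaining 1/5 : 3/5 gives weights 1/4, 3/4 on A_3, A_1.
Q = (1/4)·(-4, 0) + (3/4)·(-8, -7) = (-7, -21/4).

(-7, -21/4)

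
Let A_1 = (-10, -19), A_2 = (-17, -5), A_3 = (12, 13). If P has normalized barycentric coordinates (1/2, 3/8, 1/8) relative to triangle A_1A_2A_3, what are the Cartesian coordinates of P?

P = (1/2)·A_1 + (3/8)·A_2 + (1/8)·A_3.
x-coordinate: (1/2)·(-10) + (3/8)·(-17) + (1/8)·12 = -79/8.
y-coordinate: (1/2)·(-19) + (3/8)·(-5) + (1/8)·13 = -39/4.

(-79/8, -39/4)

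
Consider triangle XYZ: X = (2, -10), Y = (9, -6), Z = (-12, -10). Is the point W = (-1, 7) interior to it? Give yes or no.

Barycentric coordinates of W: (-313/56, 17/4, 131/56).
The three coordinates are negative, positive, positive; a point is interior exactly when all three are positive.

no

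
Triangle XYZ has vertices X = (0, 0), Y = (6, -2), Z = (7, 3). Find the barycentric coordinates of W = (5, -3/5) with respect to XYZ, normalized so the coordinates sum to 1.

Signed area of the reference triangle: [XYZ] = ½·(0·(-2−3) + 6·(3−0) + 7·(0−(-2))) = ½·(0 + 18 + 14) = 16.
[WYZ] = ½·(5·(-2−3) + 6·(3−(-3/5)) + 7·(-3/5−(-2))) = ½·(-25 + 108/5 + 49/5) = 16/5, so the X-coordinate is (16/5)/16 = 1/5.
[XWZ] = ½·(0·(-3/5−3) + 5·(3−0) + 7·(0−(-3/5))) = ½·(0 + 15 + 21/5) = 48/5, so the Y-coordinate is 3/5.
[XYW] = ½·(0·(-2−(-3/5)) + 6·(-3/5−0) + 5·(0−(-2))) = ½·(0 − 18/5 + 10) = 16/5, so the Z-coordinate is 1/5.
Check: 1/5 + 3/5 + 1/5 = 1.

(1/5, 3/5, 1/5)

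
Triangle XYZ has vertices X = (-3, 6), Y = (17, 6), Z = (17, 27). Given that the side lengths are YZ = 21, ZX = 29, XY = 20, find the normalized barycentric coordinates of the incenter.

(3/10, 29/70, 2/7)

The incenter has barycentric coordinates proportional to the opposite side lengths: (21 : 29 : 20).
Normalizing by 21+29+20 = 70 gives (3/10, 29/70, 2/7).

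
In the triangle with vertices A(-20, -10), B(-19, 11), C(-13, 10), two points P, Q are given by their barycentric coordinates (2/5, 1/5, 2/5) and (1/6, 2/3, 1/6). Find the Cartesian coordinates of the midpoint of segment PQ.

Barycentric coordinates of the midpoint are the average: (17/60, 13/30, 17/60).
Converting: (17/60)·A + (13/30)·B + (17/60)·C = (-211/12, 143/30).

(-211/12, 143/30)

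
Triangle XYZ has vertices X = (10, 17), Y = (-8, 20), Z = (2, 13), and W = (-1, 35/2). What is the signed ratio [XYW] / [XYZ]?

[XYZ] = ½·(10·(20−13) + (-8)·(13−17) + 2·(17−20)) = ½·(70 + 32 − 6) = 48.
[XYW] = ½·(10·(20−(35/2)) + (-8)·(35/2−17) + (-1)·(17−20)) = ½·(25 − 4 + 3) = 12, so the ratio is 12/48 = 1/4.

1/4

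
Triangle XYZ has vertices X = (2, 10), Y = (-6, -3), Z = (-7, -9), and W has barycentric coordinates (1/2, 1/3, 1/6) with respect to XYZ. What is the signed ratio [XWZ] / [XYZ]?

The signed ratio [XWZ]/[XYZ] equals the barycentric coordinate of W at vertex Y, which is 1/3.

1/3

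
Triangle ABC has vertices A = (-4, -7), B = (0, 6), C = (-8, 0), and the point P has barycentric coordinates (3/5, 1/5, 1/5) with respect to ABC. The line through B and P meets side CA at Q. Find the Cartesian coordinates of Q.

(-5, -21/4)

Line BP meets CA where the B-coordinate vanishes; zeroing P's B-weight and renormalizing leaves C, A-weights 1/5 : 3/5 → (1/4, 3/4).
So Q = (1/4)·C + (3/4)·A = (-5, -21/4).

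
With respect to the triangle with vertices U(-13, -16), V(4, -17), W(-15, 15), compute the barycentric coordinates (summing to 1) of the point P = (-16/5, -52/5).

(1/5, 3/5, 1/5)

Signed area of the reference triangle: [UVW] = ½·((-13)·(-17−15) + 4·(15−(-16)) + (-15)·(-16−(-17))) = ½·(416 + 124 − 15) = 525/2.
[PVW] = ½·((-16/5)·(-17−15) + 4·(15−(-52/5)) + (-15)·(-52/5−(-17))) = ½·(512/5 + 508/5 − 99) = 105/2, so the U-coordinate is (105/2)/(525/2) = 1/5.
[UPW] = ½·((-13)·(-52/5−15) + (-16/5)·(15−(-16)) + (-15)·(-16−(-52/5))) = ½·(1651/5 − 496/5 + 84) = 315/2, so the V-coordinate is 3/5.
[UVP] = ½·((-13)·(-17−(-52/5)) + 4·(-52/5−(-16)) + (-16/5)·(-16−(-17))) = ½·(429/5 + 112/5 − 16/5) = 105/2, so the W-coordinate is 1/5.
Check: 1/5 + 3/5 + 1/5 = 1.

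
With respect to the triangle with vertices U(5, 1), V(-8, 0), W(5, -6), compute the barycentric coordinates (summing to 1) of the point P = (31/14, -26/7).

Signed area of the reference triangle: [UVW] = ½·(5·(0−(-6)) + (-8)·(-6−1) + 5·(1−0)) = ½·(30 + 56 + 5) = 91/2.
[PVW] = ½·((31/14)·(0−(-6)) + (-8)·(-6−(-26/7)) + 5·(-26/7−0)) = ½·(93/7 + 128/7 − 130/7) = 13/2, so the U-coordinate is (13/2)/(91/2) = 1/7.
[UPW] = ½·(5·(-26/7−(-6)) + (31/14)·(-6−1) + 5·(1−(-26/7))) = ½·(80/7 − 31/2 + 165/7) = 39/4, so the V-coordinate is 3/14.
[UVP] = ½·(5·(0−(-26/7)) + (-8)·(-26/7−1) + (31/14)·(1−0)) = ½·(130/7 + 264/7 + 31/14) = 117/4, so the W-coordinate is 9/14.
Check: 1/7 + 3/14 + 9/14 = 1.

(1/7, 3/14, 9/14)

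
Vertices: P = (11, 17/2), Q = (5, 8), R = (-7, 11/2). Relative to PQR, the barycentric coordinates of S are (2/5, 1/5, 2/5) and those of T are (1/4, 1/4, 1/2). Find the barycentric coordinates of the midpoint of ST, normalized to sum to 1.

Since both coordinate triples sum to 1, the midpoint's barycentrics are the componentwise average.
(2/5+1/4)/2 = 13/40; similarly 9/40 and 9/20.

(13/40, 9/40, 9/20)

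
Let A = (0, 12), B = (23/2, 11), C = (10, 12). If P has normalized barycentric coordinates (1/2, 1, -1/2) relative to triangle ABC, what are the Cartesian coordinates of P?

(13/2, 11)

P = (1/2)·A + 1·B + (-1/2)·C.
x-coordinate: (1/2)·0 + 1·(23/2) + (-1/2)·10 = 13/2.
y-coordinate: (1/2)·12 + 1·11 + (-1/2)·12 = 11.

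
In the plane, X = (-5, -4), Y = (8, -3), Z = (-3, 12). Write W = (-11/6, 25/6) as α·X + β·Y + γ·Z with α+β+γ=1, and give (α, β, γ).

Signed area of the reference triangle: [XYZ] = ½·((-5)·(-3−12) + 8·(12−(-4)) + (-3)·(-4−(-3))) = ½·(75 + 128 + 3) = 103.
[WYZ] = ½·((-11/6)·(-3−12) + 8·(12−(25/6)) + (-3)·(25/6−(-3))) = ½·(55/2 + 188/3 − 43/2) = 103/3, so the X-coordinate is (103/3)/103 = 1/3.
[XWZ] = ½·((-5)·(25/6−12) + (-11/6)·(12−(-4)) + (-3)·(-4−(25/6))) = ½·(235/6 − 88/3 + 49/2) = 103/6, so the Y-coordinate is 1/6.
[XYW] = ½·((-5)·(-3−(25/6)) + 8·(25/6−(-4)) + (-11/6)·(-4−(-3))) = ½·(215/6 + 196/3 + 11/6) = 103/2, so the Z-coordinate is 1/2.
Check: 1/3 + 1/6 + 1/2 = 1.

(1/3, 1/6, 1/2)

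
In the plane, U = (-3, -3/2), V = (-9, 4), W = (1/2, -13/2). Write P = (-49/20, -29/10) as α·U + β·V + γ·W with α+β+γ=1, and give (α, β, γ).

Signed area of the reference triangle: [UVW] = ½·((-3)·(4−(-13/2)) + (-9)·(-13/2−(-3/2)) + (1/2)·(-3/2−4)) = ½·(-63/2 + 45 − 11/4) = 43/8.
[PVW] = ½·((-49/20)·(4−(-13/2)) + (-9)·(-13/2−(-29/10)) + (1/2)·(-29/10−4)) = ½·(-1029/40 + 162/5 − 69/20) = 129/80, so the U-coordinate is (129/80)/(43/8) = 3/10.
[UPW] = ½·((-3)·(-29/10−(-13/2)) + (-49/20)·(-13/2−(-3/2)) + (1/2)·(-3/2−(-29/10))) = ½·(-54/5 + 49/4 + 7/10) = 43/40, so the V-coordinate is 1/5.
[UVP] = ½·((-3)·(4−(-29/10)) + (-9)·(-29/10−(-3/2)) + (-49/20)·(-3/2−4)) = ½·(-207/10 + 63/5 + 539/40) = 43/16, so the W-coordinate is 1/2.
Check: 3/10 + 1/5 + 1/2 = 1.

(3/10, 1/5, 1/2)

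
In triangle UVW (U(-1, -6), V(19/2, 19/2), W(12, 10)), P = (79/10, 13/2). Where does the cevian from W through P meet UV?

Barycentric coordinates of P with respect to UVW: (1/5, 3/5, 1/5).
On side UV the W-coordinate is zero; dropping P's W-weight 1/5 and renormalizing the remaining 1/5 : 3/5 gives weights 1/4, 3/4 on U, V.
Q = (1/4)·(-1, -6) + (3/4)·(19/2, 19/2) = (55/8, 45/8).

(55/8, 45/8)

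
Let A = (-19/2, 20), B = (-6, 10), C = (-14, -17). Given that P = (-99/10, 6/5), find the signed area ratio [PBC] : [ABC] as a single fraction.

[ABC] = ½·((-19/2)·(10−(-17)) + (-6)·(-17−20) + (-14)·(20−10)) = ½·(-513/2 + 222 − 140) = -349/4.
[PBC] = ½·((-99/10)·(10−(-17)) + (-6)·(-17−(6/5)) + (-14)·(6/5−10)) = ½·(-2673/10 + 546/5 + 616/5) = -349/20, so the ratio is (-349/20)/(-349/4) = 1/5.

1/5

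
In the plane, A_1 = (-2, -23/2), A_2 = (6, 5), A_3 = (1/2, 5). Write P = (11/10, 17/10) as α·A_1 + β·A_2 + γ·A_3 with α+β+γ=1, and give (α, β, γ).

Signed area of the reference triangle: [A_1A_2A_3] = ½·((-2)·(5−5) + 6·(5−(-23/2)) + (1/2)·(-23/2−5)) = ½·(0 + 99 − 33/4) = 363/8.
[PA_2A_3] = ½·((11/10)·(5−5) + 6·(5−(17/10)) + (1/2)·(17/10−5)) = ½·(0 + 99/5 − 33/20) = 363/40, so the A_1-coordinate is (363/40)/(363/8) = 1/5.
[A_1PA_3] = ½·((-2)·(17/10−5) + (11/10)·(5−(-23/2)) + (1/2)·(-23/2−(17/10))) = ½·(33/5 + 363/20 − 33/5) = 363/40, so the A_2-coordinate is 1/5.
[A_1A_2P] = ½·((-2)·(5−(17/10)) + 6·(17/10−(-23/2)) + (11/10)·(-23/2−5)) = ½·(-33/5 + 396/5 − 363/20) = 1089/40, so the A_3-coordinate is 3/5.
Check: 1/5 + 1/5 + 3/5 = 1.

(1/5, 1/5, 3/5)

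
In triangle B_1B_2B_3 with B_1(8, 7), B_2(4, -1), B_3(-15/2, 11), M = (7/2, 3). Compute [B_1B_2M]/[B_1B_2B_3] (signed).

[B_1B_2B_3] = ½·(8·(-1−11) + 4·(11−7) + (-15/2)·(7−(-1))) = ½·(-96 + 16 − 60) = -70.
[B_1B_2M] = ½·(8·(-1−3) + 4·(3−7) + (7/2)·(7−(-1))) = ½·(-32 − 16 + 28) = -10, so the ratio is (-10)/(-70) = 1/7.

1/7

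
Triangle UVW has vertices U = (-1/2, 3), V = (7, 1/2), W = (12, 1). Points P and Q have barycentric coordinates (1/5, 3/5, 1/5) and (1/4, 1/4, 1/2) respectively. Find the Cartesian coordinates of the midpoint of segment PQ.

Barycentric coordinates of the midpoint are the average: (9/40, 17/40, 7/20).
Converting: (9/40)·U + (17/40)·V + (7/20)·W = (113/16, 99/80).

(113/16, 99/80)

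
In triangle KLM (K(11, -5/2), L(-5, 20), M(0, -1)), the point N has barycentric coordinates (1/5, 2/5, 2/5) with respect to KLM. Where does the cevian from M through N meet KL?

(1/3, 25/2)

Line MN meets KL where the M-coordinate vanishes; zeroing N's M-weight and renormalizing leaves K, L-weights 1/5 : 2/5 → (1/3, 2/3).
So J = (1/3)·K + (2/3)·L = (1/3, 25/2).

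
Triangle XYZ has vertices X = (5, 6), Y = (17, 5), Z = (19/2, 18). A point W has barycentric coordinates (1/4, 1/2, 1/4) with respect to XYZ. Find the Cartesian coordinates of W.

(97/8, 17/2)

W = (1/4)·X + (1/2)·Y + (1/4)·Z.
x-coordinate: (1/4)·5 + (1/2)·17 + (1/4)·(19/2) = 97/8.
y-coordinate: (1/4)·6 + (1/2)·5 + (1/4)·18 = 17/2.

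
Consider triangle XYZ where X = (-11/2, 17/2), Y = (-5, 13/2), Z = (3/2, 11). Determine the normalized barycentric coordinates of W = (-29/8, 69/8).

(1/2, 1/4, 1/4)

Signed area of the reference triangle: [XYZ] = ½·((-11/2)·(13/2−11) + (-5)·(11−(17/2)) + (3/2)·(17/2−(13/2))) = ½·(99/4 − 25/2 + 3) = 61/8.
[WYZ] = ½·((-29/8)·(13/2−11) + (-5)·(11−(69/8)) + (3/2)·(69/8−(13/2))) = ½·(261/16 − 95/8 + 51/16) = 61/16, so the X-coordinate is (61/16)/(61/8) = 1/2.
[XWZ] = ½·((-11/2)·(69/8−11) + (-29/8)·(11−(17/2)) + (3/2)·(17/2−(69/8))) = ½·(209/16 − 145/16 − 3/16) = 61/32, so the Y-coordinate is 1/4.
[XYW] = ½·((-11/2)·(13/2−(69/8)) + (-5)·(69/8−(17/2)) + (-29/8)·(17/2−(13/2))) = ½·(187/16 − 5/8 − 29/4) = 61/32, so the Z-coordinate is 1/4.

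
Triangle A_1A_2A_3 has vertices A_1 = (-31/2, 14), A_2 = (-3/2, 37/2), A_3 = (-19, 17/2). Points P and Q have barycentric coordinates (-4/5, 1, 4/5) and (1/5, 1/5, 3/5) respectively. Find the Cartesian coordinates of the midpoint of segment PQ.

(-191/20, 257/20)

Barycentric coordinates of the midpoint are the average: (-3/10, 3/5, 7/10).
Converting: (-3/10)·A_1 + (3/5)·A_2 + (7/10)·A_3 = (-191/20, 257/20).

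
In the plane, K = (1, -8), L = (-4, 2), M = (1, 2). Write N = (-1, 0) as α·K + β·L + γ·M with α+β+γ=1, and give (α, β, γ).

(1/5, 2/5, 2/5)

Signed area of the reference triangle: [KLM] = ½·(1·(2−2) + (-4)·(2−(-8)) + 1·(-8−2)) = ½·(0 − 40 − 10) = -25.
[NLM] = ½·((-1)·(2−2) + (-4)·(2−0) + 1·(0−2)) = ½·(0 − 8 − 2) = -5, so the K-coordinate is (-5)/(-25) = 1/5.
[KNM] = ½·(1·(0−2) + (-1)·(2−(-8)) + 1·(-8−0)) = ½·(-2 − 10 − 8) = -10, so the L-coordinate is 2/5.
[KLN] = ½·(1·(2−0) + (-4)·(0−(-8)) + (-1)·(-8−2)) = ½·(2 − 32 + 10) = -10, so the M-coordinate is 2/5.
Check: 1/5 + 2/5 + 2/5 = 1.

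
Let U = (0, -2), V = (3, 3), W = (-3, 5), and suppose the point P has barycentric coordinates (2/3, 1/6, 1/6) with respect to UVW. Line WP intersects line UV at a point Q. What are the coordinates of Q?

(3/5, -1)

Line WP meets UV where the W-coordinate vanishes; zeroing P's W-weight and renormalizing leaves U, V-weights 2/3 : 1/6 → (4/5, 1/5).
So Q = (4/5)·U + (1/5)·V = (3/5, -1).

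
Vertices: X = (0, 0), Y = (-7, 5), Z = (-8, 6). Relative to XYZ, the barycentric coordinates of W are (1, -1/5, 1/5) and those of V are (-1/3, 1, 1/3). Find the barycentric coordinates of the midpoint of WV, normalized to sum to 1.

(1/3, 2/5, 4/15)

Since both coordinate triples sum to 1, the midpoint's barycentrics are the componentwise average.
(1+-1/3)/2 = 1/3; similarly 2/5 and 4/15.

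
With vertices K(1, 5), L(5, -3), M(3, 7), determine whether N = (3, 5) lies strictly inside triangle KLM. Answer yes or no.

Barycentric coordinates of N: (1/6, 1/6, 2/3).
The three coordinates are positive, positive, positive; a point is interior exactly when all three are positive.

yes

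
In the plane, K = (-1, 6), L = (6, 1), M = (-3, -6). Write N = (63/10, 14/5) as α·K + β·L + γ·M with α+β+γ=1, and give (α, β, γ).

Signed area of the reference triangle: [KLM] = ½·((-1)·(1−(-6)) + 6·(-6−6) + (-3)·(6−1)) = ½·(-7 − 72 − 15) = -47.
[NLM] = ½·((63/10)·(1−(-6)) + 6·(-6−(14/5)) + (-3)·(14/5−1)) = ½·(441/10 − 264/5 − 27/5) = -141/20, so the K-coordinate is (-141/20)/(-47) = 3/20.
[KNM] = ½·((-1)·(14/5−(-6)) + (63/10)·(-6−6) + (-3)·(6−(14/5))) = ½·(-44/5 − 378/5 − 48/5) = -47, so the L-coordinate is 1.
[KLN] = ½·((-1)·(1−(14/5)) + 6·(14/5−6) + (63/10)·(6−1)) = ½·(9/5 − 96/5 + 63/2) = 141/20, so the M-coordinate is -3/20.
Check: 3/20 + 1 − 3/20 = 1.

(3/20, 1, -3/20)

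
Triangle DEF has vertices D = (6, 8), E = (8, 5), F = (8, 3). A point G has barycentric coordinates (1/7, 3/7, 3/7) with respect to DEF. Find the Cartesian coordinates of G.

G = (1/7)·D + (3/7)·E + (3/7)·F.
x-coordinate: (1/7)·6 + (3/7)·8 + (3/7)·8 = 54/7.
y-coordinate: (1/7)·8 + (3/7)·5 + (3/7)·3 = 32/7.

(54/7, 32/7)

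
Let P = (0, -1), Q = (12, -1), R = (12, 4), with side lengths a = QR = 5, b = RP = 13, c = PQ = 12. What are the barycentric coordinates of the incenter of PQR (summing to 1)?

The incenter has barycentric coordinates proportional to the opposite side lengths: (5 : 13 : 12).
Normalizing by 5+13+12 = 30 gives (1/6, 13/30, 2/5).

(1/6, 13/30, 2/5)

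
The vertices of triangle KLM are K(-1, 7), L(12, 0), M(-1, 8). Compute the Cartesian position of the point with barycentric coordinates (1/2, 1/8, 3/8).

(5/8, 13/2)

N = (1/2)·K + (1/8)·L + (3/8)·M.
x-coordinate: (1/2)·(-1) + (1/8)·12 + (3/8)·(-1) = 5/8.
y-coordinate: (1/2)·7 + (1/8)·0 + (3/8)·8 = 13/2.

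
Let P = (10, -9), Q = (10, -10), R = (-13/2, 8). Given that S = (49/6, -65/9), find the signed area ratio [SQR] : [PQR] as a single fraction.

7/9

[PQR] = ½·(10·(-10−8) + 10·(8−(-9)) + (-13/2)·(-9−(-10))) = ½·(-180 + 170 − 13/2) = -33/4.
[SQR] = ½·((49/6)·(-10−8) + 10·(8−(-65/9)) + (-13/2)·(-65/9−(-10))) = ½·(-147 + 1370/9 − 325/18) = -77/12, so the ratio is (-77/12)/(-33/4) = 7/9.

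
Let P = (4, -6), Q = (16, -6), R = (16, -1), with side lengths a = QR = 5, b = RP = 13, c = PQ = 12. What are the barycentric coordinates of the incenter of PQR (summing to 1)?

The incenter has barycentric coordinates proportional to the opposite side lengths: (5 : 13 : 12).
Normalizing by 5+13+12 = 30 gives (1/6, 13/30, 2/5).

(1/6, 13/30, 2/5)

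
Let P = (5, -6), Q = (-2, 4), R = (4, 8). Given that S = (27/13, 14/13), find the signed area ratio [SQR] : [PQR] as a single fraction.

5/13

[PQR] = ½·(5·(4−8) + (-2)·(8−(-6)) + 4·(-6−4)) = ½·(-20 − 28 − 40) = -44.
[SQR] = ½·((27/13)·(4−8) + (-2)·(8−(14/13)) + 4·(14/13−4)) = ½·(-108/13 − 180/13 − 152/13) = -220/13, so the ratio is (-220/13)/(-44) = 5/13.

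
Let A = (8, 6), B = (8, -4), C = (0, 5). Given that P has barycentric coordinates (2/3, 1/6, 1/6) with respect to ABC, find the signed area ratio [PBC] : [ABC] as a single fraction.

The signed ratio [PBC]/[ABC] equals the barycentric coordinate of P at vertex A, which is 2/3.

2/3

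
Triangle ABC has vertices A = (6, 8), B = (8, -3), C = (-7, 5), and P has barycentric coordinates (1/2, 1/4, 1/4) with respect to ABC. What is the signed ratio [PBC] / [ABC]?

1/2

The signed ratio [PBC]/[ABC] equals the barycentric coordinate of P at vertex A, which is 1/2.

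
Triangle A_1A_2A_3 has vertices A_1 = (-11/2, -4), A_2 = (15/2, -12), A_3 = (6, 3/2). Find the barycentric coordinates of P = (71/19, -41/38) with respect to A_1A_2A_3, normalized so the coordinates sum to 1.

Signed area of the reference triangle: [A_1A_2A_3] = ½·((-11/2)·(-12−(3/2)) + (15/2)·(3/2−(-4)) + 6·(-4−(-12))) = ½·(297/4 + 165/4 + 48) = 327/4.
[PA_2A_3] = ½·((71/19)·(-12−(3/2)) + (15/2)·(3/2−(-41/38)) + 6·(-41/38−(-12))) = ½·(-1917/38 + 735/38 + 1245/19) = 327/19, so the A_1-coordinate is (327/19)/(327/4) = 4/19.
[A_1PA_3] = ½·((-11/2)·(-41/38−(3/2)) + (71/19)·(3/2−(-4)) + 6·(-4−(-41/38))) = ½·(539/38 + 781/38 − 333/19) = 327/38, so the A_2-coordinate is 2/19.
[A_1A_2P] = ½·((-11/2)·(-12−(-41/38)) + (15/2)·(-41/38−(-4)) + (71/19)·(-4−(-12))) = ½·(4565/76 + 1665/76 + 568/19) = 4251/76, so the A_3-coordinate is 13/19.
Check: 4/19 + 2/19 + 13/19 = 1.

(4/19, 2/19, 13/19)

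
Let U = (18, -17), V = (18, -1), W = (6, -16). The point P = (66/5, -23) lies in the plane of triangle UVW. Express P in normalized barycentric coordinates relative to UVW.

(1, -2/5, 2/5)

Signed area of the reference triangle: [UVW] = ½·(18·(-1−(-16)) + 18·(-16−(-17)) + 6·(-17−(-1))) = ½·(270 + 18 − 96) = 96.
[PVW] = ½·((66/5)·(-1−(-16)) + 18·(-16−(-23)) + 6·(-23−(-1))) = ½·(198 + 126 − 132) = 96, so the U-coordinate is 96/96 = 1.
[UPW] = ½·(18·(-23−(-16)) + (66/5)·(-16−(-17)) + 6·(-17−(-23))) = ½·(-126 + 66/5 + 36) = -192/5, so the V-coordinate is -2/5.
[UVP] = ½·(18·(-1−(-23)) + 18·(-23−(-17)) + (66/5)·(-17−(-1))) = ½·(396 − 108 − 1056/5) = 192/5, so the W-coordinate is 2/5.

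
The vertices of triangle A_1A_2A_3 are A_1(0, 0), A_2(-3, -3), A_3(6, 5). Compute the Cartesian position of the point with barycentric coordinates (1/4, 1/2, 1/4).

(0, -1/4)

P = (1/4)·A_1 + (1/2)·A_2 + (1/4)·A_3.
x-coordinate: (1/4)·0 + (1/2)·(-3) + (1/4)·6 = 0.
y-coordinate: (1/4)·0 + (1/2)·(-3) + (1/4)·5 = -1/4.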